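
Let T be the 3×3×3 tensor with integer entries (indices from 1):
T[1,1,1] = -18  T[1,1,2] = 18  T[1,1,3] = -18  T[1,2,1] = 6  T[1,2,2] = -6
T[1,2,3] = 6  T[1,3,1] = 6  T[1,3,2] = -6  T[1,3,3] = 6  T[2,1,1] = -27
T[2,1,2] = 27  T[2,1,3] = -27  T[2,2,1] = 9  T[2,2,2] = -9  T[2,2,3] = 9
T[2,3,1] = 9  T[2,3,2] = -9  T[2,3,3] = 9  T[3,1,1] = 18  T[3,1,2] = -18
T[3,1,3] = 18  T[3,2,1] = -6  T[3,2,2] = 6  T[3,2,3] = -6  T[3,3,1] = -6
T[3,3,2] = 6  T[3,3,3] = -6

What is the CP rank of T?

Lower bound: T ≠ 0 (e.g. T[1,1,1] = -18), so rank(T) ≥ 1.
Upper bound: if T = a ⊗ b ⊗ c then every fibre of T is a multiple of the corresponding factor, so read the factors off the fibres through the nonzero entry T[1,1,1] = -18.
The mode-1 fibre T[:,1,1] = [-18, -27, 18] gives a = [2, 3, -2] (primitive direction); the mode-2 fibre T[1,:,1] = [-18, 6, 6] gives b = [3, -1, -1]; then c[k] = T[1,1,k] / (a[1]·b[1]) = [-18, 18, -18] / 6 = [-3, 3, -3].
Expanding [2, 3, -2] ⊗ [3, -1, -1] ⊗ [-3, 3, -3] reproduces all 27 entries of T, so T = [2, 3, -2] ⊗ [3, -1, -1] ⊗ [-3, 3, -3] and rank(T) ≤ 1.
These bounds meet, so rank(T) = 1.

1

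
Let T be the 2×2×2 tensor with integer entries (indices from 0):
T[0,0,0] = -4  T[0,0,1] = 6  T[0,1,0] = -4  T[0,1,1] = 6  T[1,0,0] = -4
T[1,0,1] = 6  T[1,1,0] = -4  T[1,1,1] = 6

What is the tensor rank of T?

1

Lower bound: T ≠ 0 (e.g. T[0,0,0] = -4), so rank(T) ≥ 1.
Upper bound: the mode-1 fibre T[:,0,0] = [-4, -4] gives a = [1, 1] (primitive direction); the mode-2 fibre T[0,:,0] = [-4, -4] gives b = [1, 1]; then c[k] = T[0,0,k] / (a[0]·b[0]) = [-4, 6] / 1 = [-4, 6].
Expanding [1, 1] ⊗ [1, 1] ⊗ [-4, 6] reproduces all 8 entries of T, so T = [1, 1] ⊗ [1, 1] ⊗ [-4, 6] and rank(T) ≤ 1.
These bounds meet, so rank(T) = 1.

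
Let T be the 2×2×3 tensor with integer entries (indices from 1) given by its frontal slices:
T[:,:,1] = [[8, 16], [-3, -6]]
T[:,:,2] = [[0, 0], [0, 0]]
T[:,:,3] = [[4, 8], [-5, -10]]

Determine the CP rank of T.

Lower bound: in the mode-1 unfolding of T (rows indexed by i, columns by (j,k)) the 2×2 minor on rows i ∈ {1, 2}, columns (j,k) ∈ {(1,1), (1,3)} is det [[8, 4], [-3, -5]] = -28 ≠ 0, so that unfolding has rank ≥ 2 and hence rank(T) ≥ 2 (CP rank is at least every unfolding rank, though it can be larger).
Upper bound: T[:,j,:] = b[j]·M for every slice, with b = (1, 2) and M = [[8, 0, 4], [-3, 0, -5]] (rows i, columns k).
Splitting M by its rows (i = 1, 2), M = (1, 0)(8, 0, 4)ᵀ + (0, 1)(-3, 0, -5)ᵀ.
Hence T = (1, 0) ⊗ (1, 2) ⊗ (8, 0, 4) + (0, 1) ⊗ (1, 2) ⊗ (-3, 0, -5), so rank(T) ≤ 2.
These bounds meet, so rank(T) = 2.

2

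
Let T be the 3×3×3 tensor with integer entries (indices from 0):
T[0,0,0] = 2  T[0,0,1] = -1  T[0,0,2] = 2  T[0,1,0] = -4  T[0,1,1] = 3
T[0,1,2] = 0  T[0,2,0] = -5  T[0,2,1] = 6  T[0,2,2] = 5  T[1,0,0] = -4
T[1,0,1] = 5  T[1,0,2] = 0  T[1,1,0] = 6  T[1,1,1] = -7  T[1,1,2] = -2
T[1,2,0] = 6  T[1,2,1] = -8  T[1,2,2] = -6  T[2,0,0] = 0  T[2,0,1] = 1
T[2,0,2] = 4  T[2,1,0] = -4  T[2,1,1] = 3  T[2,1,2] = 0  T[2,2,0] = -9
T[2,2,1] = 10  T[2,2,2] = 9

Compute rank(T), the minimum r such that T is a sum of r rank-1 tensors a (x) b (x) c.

Lower bound: the mode-3 unfolding of T (rows indexed by k, columns by (i,j) = (0,0), (0,1), (0,2), (1,0), (1,1), (1,2), (2,0), (2,1), (2,2)) is [[2, -4, -5, -4, 6, 6, 0, -4, -9], [-1, 3, 6, 5, -7, -8, 1, 3, 10], [2, 0, 5, 0, -2, -6, 4, 0, 9]].
There the 3×3 minor on rows k ∈ {0, 1, 2}, columns (i,j) ∈ {(0,0), (0,1), (0,2)} is det [[2, -4, -5], [-1, 3, 6], [2, 0, 5]] = -8 ≠ 0, so this unfolding has rank ≥ 3; CP rank is at least every unfolding rank, so rank(T) ≥ 3. (Unfolding ranks only ever bound the CP rank from below — rank(T) can be strictly larger than all of them — so the matching upper bound has to come from an explicit 3-term decomposition.)
Upper bound: T is a sum of 3 rank-1 terms, T = [1, -2, 1] (x) [2, -2, -1] (x) [1, -2, -1] + [1, -1, 1] (x) [1, -1, 0] (x) [2, 1, 2] + [1, -1, 2] (x) [1, 0, 2] (x) [-2, 2, 2] (one valid choice — decompositions are not unique — normalised so each a, b is primitive with positive first nonzero entry; check it by expanding all entries), so rank(T) ≤ 3.
These bounds meet, so rank(T) = 3.
Check entry T[2,1,0] = -4: (1)·(-2)·(1) + (1)·(-1)·(2) + (2)·(0)·(-2) = -4.

3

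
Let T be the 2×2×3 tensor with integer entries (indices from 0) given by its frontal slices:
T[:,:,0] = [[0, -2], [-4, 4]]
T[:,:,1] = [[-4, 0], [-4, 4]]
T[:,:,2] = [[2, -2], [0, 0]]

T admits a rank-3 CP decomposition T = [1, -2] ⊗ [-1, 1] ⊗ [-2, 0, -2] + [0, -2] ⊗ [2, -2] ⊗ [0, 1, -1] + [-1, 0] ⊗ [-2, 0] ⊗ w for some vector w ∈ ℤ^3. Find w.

w = [-1, -2, 0]

Subtract the known terms from T to get the rank-1 residual R = [-1, 0] ⊗ [-2, 0] ⊗ w, so R[i,j,k] = a[i]·b[j]·w[k]. Pick indices with nonzero a[0]·b[0] = (-1)·(-2) = 2. Only the fibre through (0,0,·) is needed: R[0,0,:] = T[0,0,:] − Σₗ aₗ[0]bₗ[0]cₗ = [0, -4, 2] − (1)·(-1)·[-2, 0, -2] − (0)·(2)·[0, 1, -1] = [-2, -4, 0]. Then w[k] = R[0,0,k] / 2 for each k, giving w = [-2, -4, 0] / 2 = [-1, -2, 0].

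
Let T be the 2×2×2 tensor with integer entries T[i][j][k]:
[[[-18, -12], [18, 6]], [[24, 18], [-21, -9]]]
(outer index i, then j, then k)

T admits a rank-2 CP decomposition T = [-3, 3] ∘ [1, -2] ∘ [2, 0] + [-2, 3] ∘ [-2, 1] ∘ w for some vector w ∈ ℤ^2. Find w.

w = [-3, -3]

Subtract the known terms from T to get the rank-1 residual R = [-2, 3] ∘ [-2, 1] ∘ w, so R[i,j,k] = a[i]·b[j]·w[k]. Pick indices with nonzero a[0]·b[0] = (-2)·(-2) = 4. Only the fibre through (0,0,·) is needed: R[0,0,:] = T[0,0,:] − Σₗ aₗ[0]bₗ[0]cₗ = [-18, -12] − (-3)·(1)·[2, 0] = [-12, -12]. Then w[k] = R[0,0,k] / 4 for each k, giving w = [-12, -12] / 4 = [-3, -3].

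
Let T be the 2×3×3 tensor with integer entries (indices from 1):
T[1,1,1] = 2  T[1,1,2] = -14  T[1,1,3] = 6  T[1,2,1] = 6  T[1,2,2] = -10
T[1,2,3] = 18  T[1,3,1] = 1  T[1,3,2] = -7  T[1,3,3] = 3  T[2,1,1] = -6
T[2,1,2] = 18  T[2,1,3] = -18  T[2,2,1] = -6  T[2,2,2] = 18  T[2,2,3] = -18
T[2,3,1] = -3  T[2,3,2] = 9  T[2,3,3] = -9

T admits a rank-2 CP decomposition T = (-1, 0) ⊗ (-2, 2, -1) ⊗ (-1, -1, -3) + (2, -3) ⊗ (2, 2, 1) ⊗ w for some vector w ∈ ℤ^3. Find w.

w = (1, -3, 3)

Subtract the known terms from T to get the rank-1 residual R = (2, -3) ⊗ (2, 2, 1) ⊗ w, so R[i,j,k] = a[i]·b[j]·w[k]. Pick indices with nonzero a[1]·b[1] = (2)·(2) = 4. Only the fibre through (1,1,·) is needed: R[1,1,:] = T[1,1,:] − Σₗ aₗ[1]bₗ[1]cₗ = [2, -14, 6] − (-1)·(-2)·(-1, -1, -3) = [4, -12, 12]. Then w[k] = R[1,1,k] / 4 for each k, giving w = [4, -12, 12] / 4 = (1, -3, 3).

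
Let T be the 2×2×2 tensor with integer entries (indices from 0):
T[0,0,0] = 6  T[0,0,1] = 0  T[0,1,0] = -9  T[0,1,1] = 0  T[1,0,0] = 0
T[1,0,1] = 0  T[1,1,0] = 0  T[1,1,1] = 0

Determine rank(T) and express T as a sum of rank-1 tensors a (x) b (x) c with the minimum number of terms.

Lower bound: T ≠ 0 (e.g. T[0,0,0] = 6), so rank(T) ≥ 1.
Upper bound: the mode-1 fibre T[:,0,0] = [6, 0] gives a = [1, 0] (primitive direction); the mode-2 fibre T[0,:,0] = [6, -9] gives b = [2, -3]; then c[k] = T[0,0,k] / (a[0]·b[0]) = [6, 0] / 2 = [3, 0].
Expanding [1, 0] (x) [2, -3] (x) [3, 0] reproduces all 8 entries of T, so T = [1, 0] (x) [2, -3] (x) [3, 0] and rank(T) ≤ 1.
These bounds meet, so rank(T) = 1.

rank(T) = 1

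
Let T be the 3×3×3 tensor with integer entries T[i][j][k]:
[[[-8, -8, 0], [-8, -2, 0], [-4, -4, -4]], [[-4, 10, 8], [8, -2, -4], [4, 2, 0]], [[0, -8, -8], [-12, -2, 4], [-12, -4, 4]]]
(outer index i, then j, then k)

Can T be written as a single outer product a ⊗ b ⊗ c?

No

The mode-3 unfolding of T (rows indexed by k, columns by (i,j) = (0,0), (0,1), (0,2), (1,0), (1,1), (1,2), (2,0), (2,1), (2,2)) is [[-8, -8, -4, -4, 8, 4, 0, -12, -12], [-8, -2, -4, 10, -2, 2, -8, -2, -4], [0, 0, -4, 8, -4, 0, -8, 4, 4]].
There the 3×3 minor on rows k ∈ {0, 1, 2}, columns (i,j) ∈ {(0,0), (0,1), (0,2)} is det [[-8, -8, -4], [-8, -2, -4], [0, 0, -4]] = 192 ≠ 0, so this unfolding has rank ≥ 3; CP rank is at least every unfolding rank, so rank(T) ≥ 3.
In particular rank(T) ≥ 3 > 1, so T is not rank-1.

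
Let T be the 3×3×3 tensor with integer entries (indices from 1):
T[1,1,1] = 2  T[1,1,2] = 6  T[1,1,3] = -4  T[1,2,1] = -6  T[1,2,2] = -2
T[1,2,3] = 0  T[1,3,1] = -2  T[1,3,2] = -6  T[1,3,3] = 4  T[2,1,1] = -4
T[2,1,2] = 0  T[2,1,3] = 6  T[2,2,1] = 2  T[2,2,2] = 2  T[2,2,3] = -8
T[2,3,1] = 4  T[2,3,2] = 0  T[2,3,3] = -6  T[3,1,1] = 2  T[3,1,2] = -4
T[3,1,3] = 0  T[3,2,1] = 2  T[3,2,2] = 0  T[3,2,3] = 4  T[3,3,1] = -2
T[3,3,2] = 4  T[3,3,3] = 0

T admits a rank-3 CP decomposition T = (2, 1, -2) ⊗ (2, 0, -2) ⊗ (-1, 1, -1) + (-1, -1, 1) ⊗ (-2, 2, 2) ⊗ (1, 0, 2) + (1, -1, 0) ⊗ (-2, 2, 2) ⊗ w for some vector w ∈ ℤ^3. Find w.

w = (-2, -1, 2)

Subtract the known terms from T to get the rank-1 residual R = (1, -1, 0) ⊗ (-2, 2, 2) ⊗ w, so R[i,j,k] = a[i]·b[j]·w[k]. Pick indices with nonzero a[1]·b[1] = (1)·(-2) = -2. Only the fibre through (1,1,·) is needed: R[1,1,:] = T[1,1,:] − Σₗ aₗ[1]bₗ[1]cₗ = [2, 6, -4] − (2)·(2)·(-1, 1, -1) − (-1)·(-2)·(1, 0, 2) = [4, 2, -4]. Then w[k] = R[1,1,k] / -2 for each k, giving w = [4, 2, -4] / -2 = (-2, -1, 2).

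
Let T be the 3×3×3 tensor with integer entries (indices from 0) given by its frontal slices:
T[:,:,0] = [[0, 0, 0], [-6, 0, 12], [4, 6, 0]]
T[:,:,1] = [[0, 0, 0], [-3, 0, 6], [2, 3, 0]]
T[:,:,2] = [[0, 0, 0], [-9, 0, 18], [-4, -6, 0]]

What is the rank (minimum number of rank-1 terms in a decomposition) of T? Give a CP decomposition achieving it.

Lower bound: the mode-3 unfolding of T (rows indexed by k, columns by (i,j) = (0,0), (0,1), (0,2), (1,0), (1,1), (1,2), (2,0), (2,1), (2,2)) is [[0, 0, 0, -6, 0, 12, 4, 6, 0], [0, 0, 0, -3, 0, 6, 2, 3, 0], [0, 0, 0, -9, 0, 18, -4, -6, 0]].
There the 2×2 minor on rows k ∈ {0, 2}, columns (i,j) ∈ {(1,0), (2,0)} is det [[-6, 4], [-9, -4]] = 60 ≠ 0, so this unfolding has rank ≥ 2; CP rank is at least every unfolding rank, so rank(T) ≥ 2. (Unfolding ranks only ever bound the CP rank from below — rank(T) can be strictly larger than all of them — so the matching upper bound has to come from an explicit 2-term decomposition.)
Upper bound — finding two terms. Write S_k = T[:,:,k] for the frontal slices: S₀ = [[0, 0, 0], [-6, 0, 12], [4, 6, 0]], S₁ = [[0, 0, 0], [-3, 0, 6], [2, 3, 0]], S₂ = [[0, 0, 0], [-9, 0, 18], [-4, -6, 0]].
If T = a₁ ∘ b₁ ∘ c₁ + a₂ ∘ b₂ ∘ c₂ then each S_k = c₁[k]·a₁b₁ᵀ + c₂[k]·a₂b₂ᵀ. S₀ and S₂ are linearly independent, so a₁b₁ᵀ and a₂b₂ᵀ must span the same plane of matrices: they are the rank-1 matrices of the form x·S₀ + y·S₂.
The 2×2 minor of x·S₀ + y·S₂ on rows {1,2}, columns {0,1} is −36·x² − 18·xy + 54·y² = (-18)·(2·x + 3·y)(x − y), vanishing at (x:y) = (3:-2) and (1:1).
M₁ = 3·S₀ − 2·S₂ = [[0, 0, 0], [0, 0, 0], [20, 30, 0]] = 10·(0, 0, 1)(2, 3, 0)ᵀ and M₂ = S₀ + S₂ = [[0, 0, 0], [-15, 0, 30], [0, 0, 0]] = (-15)·(0, 1, 0)(1, 0, -2)ᵀ, so take a₁ = (0, 0, 1), b₁ = (2, 3, 0), a₂ = (0, 1, 0), b₂ = (1, 0, -2).
Each slice is an integer combination of E₁ = a₁b₁ᵀ and E₂ = a₂b₂ᵀ: S₀ = 2·E₁ − 6·E₂, S₁ = E₁ − 3·E₂, S₂ = −2·E₁ − 9·E₂; reading off coefficients, c₁ = (2, 1, -2) and c₂ = (-6, -3, -9).
Hence T = (0, 0, 1) ∘ (2, 3, 0) ∘ (2, 1, -2) + (0, 1, 0) ∘ (1, 0, -2) ∘ (-6, -3, -9), so rank(T) ≤ 2.
These bounds meet, so rank(T) = 2.

rank(T) = 2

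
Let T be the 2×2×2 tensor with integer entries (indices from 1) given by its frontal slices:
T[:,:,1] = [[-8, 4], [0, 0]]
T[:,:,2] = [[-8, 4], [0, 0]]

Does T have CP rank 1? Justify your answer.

If T = a (x) b (x) c then every fibre of T is a multiple of the corresponding factor, so read the factors off the fibres through the nonzero entry T[1,1,1] = -8.
The mode-1 fibre T[:,1,1] = [-8, 0] gives a = [1, 0] (primitive direction); the mode-2 fibre T[1,:,1] = [-8, 4] gives b = [2, -1]; then c[k] = T[1,1,k] / (a[1]·b[1]) = [-8, -8] / 2 = [-4, -4].
Expanding [1, 0] (x) [2, -1] (x) [-4, -4] reproduces all 8 entries of T, so T = [1, 0] (x) [2, -1] (x) [-4, -4] and rank(T) ≤ 1.
Equivalently every frontal slice T[:,:,k] is c[k] times the rank-1 matrix [1, 0] (x) [2, -1]. So T has rank 1 (it is nonzero).

Yes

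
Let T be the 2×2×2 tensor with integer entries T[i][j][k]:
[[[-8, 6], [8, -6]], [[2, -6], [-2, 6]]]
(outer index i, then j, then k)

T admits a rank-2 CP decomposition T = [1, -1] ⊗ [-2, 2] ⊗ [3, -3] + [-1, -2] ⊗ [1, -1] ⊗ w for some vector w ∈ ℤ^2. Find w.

w = [2, 0]

Subtract the known terms from T to get the rank-1 residual R = [-1, -2] ⊗ [1, -1] ⊗ w, so R[i,j,k] = a[i]·b[j]·w[k]. Pick indices with nonzero a[0]·b[0] = (-1)·(1) = -1. Only the fibre through (0,0,·) is needed: R[0,0,:] = T[0,0,:] − Σₗ aₗ[0]bₗ[0]cₗ = [-8, 6] − (1)·(-2)·[3, -3] = [-2, 0]. Then w[k] = R[0,0,k] / -1 for each k, giving w = [-2, 0] / -1 = [2, 0].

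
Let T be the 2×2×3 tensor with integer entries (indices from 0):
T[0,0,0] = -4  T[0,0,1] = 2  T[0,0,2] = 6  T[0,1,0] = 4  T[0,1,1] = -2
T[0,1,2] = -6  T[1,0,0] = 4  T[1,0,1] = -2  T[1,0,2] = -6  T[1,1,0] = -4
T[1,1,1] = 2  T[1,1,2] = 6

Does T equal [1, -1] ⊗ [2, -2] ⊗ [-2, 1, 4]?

No

Reconstruct entry (0,0,2) from the claimed factors: Σₗ aₗ[0]bₗ[0]cₗ[2] = (1)·(2)·(4) = 8, but T[0,0,2] = 6. The claim is false.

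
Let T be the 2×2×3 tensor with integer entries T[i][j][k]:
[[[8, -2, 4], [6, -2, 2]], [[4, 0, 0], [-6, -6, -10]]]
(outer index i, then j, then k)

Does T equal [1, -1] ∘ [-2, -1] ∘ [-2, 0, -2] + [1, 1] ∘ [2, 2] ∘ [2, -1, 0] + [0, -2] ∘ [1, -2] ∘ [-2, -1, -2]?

Reconstruct entrywise from the claimed factors. For example, T[1,1,1] = -6 and Σₗ aₗ[1]bₗ[1]cₗ[1] = (-1)·(-1)·(0) + (1)·(2)·(-1) + (-2)·(-2)·(-1) = -6; checking all 12 entries, every one matches. The claim holds.

Yes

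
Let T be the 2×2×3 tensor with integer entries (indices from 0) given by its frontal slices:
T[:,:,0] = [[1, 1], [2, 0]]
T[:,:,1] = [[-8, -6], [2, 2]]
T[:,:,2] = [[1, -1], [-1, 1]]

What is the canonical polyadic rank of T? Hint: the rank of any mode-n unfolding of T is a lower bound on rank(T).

3

Lower bound: in the mode-3 unfolding of T (rows indexed by k, columns by (i,j)) the 3×3 minor on rows k ∈ {0, 1, 2}, columns (i,j) ∈ {(0,0), (0,1), (1,0)} is det [[1, 1, 2], [-8, -6, 2], [1, -1, -1]] = 30 ≠ 0, so that unfolding has rank ≥ 3 and hence rank(T) ≥ 3 (CP rank is at least every unfolding rank, though it can be larger).
Upper bound: T is a sum of 3 rank-1 terms, T = [1, -1] ∘ [1, -1] ∘ [-1, 0, 1] + [1, 0] ∘ [2, 1] ∘ [2, -2, 0] + [2, -1] ∘ [1, 1] ∘ [-1, -2, 0] (one valid choice — decompositions are not unique — normalised so each a, b is primitive with positive first nonzero entry; check it by expanding all entries), so rank(T) ≤ 3.
These bounds meet, so rank(T) = 3.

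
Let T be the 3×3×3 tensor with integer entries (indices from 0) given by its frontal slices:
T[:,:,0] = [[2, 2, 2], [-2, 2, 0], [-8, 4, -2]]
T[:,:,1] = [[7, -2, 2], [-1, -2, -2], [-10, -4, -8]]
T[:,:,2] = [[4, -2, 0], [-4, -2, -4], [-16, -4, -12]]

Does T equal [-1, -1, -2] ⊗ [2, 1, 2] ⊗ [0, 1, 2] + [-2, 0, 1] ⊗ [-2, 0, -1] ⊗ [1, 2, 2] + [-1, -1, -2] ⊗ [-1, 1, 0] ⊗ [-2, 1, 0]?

Reconstruct entry (2,0,0) from the claimed factors: Σₗ aₗ[2]bₗ[0]cₗ[0] = (-2)·(2)·(0) + (1)·(-2)·(1) + (-2)·(-1)·(-2) = -6, but T[2,0,0] = -8. The claim is false.

No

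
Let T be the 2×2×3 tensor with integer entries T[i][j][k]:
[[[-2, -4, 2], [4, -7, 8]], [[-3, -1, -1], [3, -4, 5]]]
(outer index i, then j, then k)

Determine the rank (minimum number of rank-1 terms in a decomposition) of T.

2

Lower bound: the mode-1 unfolding of T (rows indexed by i, columns by (j,k) = (0,0), (0,1), (0,2), (1,0), (1,1), (1,2)) is [[-2, -4, 2, 4, -7, 8], [-3, -1, -1, 3, -4, 5]].
There the 2×2 minor on rows i ∈ {0, 1}, columns (j,k) ∈ {(0,0), (0,1)} is det [[-2, -4], [-3, -1]] = -10 ≠ 0, so this unfolding has rank ≥ 2; CP rank is at least every unfolding rank, so rank(T) ≥ 2. (This is only a lower bound: in general the CP rank may exceed every unfolding rank, so we still need to exhibit 2 rank-1 terms summing to T.)
Upper bound — finding two terms. Write S_k = T[:,:,k] for the frontal slices: S₀ = [[-2, 4], [-3, 3]], S₁ = [[-4, -7], [-1, -4]], S₂ = [[2, 8], [-1, 5]].
If T = a₁ ⊗ b₁ ⊗ c₁ + a₂ ⊗ b₂ ⊗ c₂ then each S_k = c₁[k]·a₁b₁ᵀ + c₂[k]·a₂b₂ᵀ. S₀ and S₁ are linearly independent, so a₁b₁ᵀ and a₂b₂ᵀ must span the same plane of matrices: they are the rank-1 matrices of the form x·S₀ + y·S₁.
det(x·S₀ + y·S₁) is 6·x² − 21·xy + 9·y² = 3·(x − 3·y)(2·x − y), vanishing at (x:y) = (3:1) and (1:2).
M₁ = 3·S₀ + S₁ = [[-10, 5], [-10, 5]] = (-5)·[1, 1][2, -1]ᵀ and M₂ = S₀ + 2·S₁ = [[-10, -10], [-5, -5]] = (-5)·[2, 1][1, 1]ᵀ, so take a₁ = [1, 1], b₁ = [2, -1], a₂ = [2, 1], b₂ = [1, 1].
Each slice is an integer combination of E₁ = a₁b₁ᵀ and E₂ = a₂b₂ᵀ: S₀ = −2·E₁ + E₂, S₁ = E₁ − 3·E₂, S₂ = −2·E₁ + 3·E₂; reading off coefficients, c₁ = [-2, 1, -2] and c₂ = [1, -3, 3].
Hence T = [1, 1] ⊗ [2, -1] ⊗ [-2, 1, -2] + [2, 1] ⊗ [1, 1] ⊗ [1, -3, 3], so rank(T) ≤ 2.
These bounds meet, so rank(T) = 2.
Check entry T[0,1,1] = -7: (1)·(-1)·(1) + (2)·(1)·(-3) = -7.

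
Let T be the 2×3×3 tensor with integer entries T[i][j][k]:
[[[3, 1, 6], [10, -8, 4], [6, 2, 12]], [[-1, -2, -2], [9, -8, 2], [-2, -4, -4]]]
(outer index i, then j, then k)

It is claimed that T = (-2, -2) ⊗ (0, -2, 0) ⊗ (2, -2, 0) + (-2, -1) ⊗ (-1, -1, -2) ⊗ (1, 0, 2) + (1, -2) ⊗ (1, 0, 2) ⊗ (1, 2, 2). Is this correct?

No

Reconstruct entry (0,0,1) from the claimed factors: Σₗ aₗ[0]bₗ[0]cₗ[1] = (-2)·(0)·(-2) + (-2)·(-1)·(0) + (1)·(1)·(2) = 2, but T[0,0,1] = 1. The claim is false.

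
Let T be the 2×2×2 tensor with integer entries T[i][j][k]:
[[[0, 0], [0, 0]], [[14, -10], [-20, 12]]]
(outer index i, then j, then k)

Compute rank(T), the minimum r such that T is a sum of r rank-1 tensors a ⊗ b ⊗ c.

Lower bound: the mode-3 unfolding of T (rows indexed by k, columns by (i,j) = (0,0), (0,1), (1,0), (1,1)) is [[0, 0, 14, -20], [0, 0, -10, 12]].
There the 2×2 minor on rows k ∈ {0, 1}, columns (i,j) ∈ {(1,0), (1,1)} is det [[14, -20], [-10, 12]] = -32 ≠ 0, so this unfolding has rank ≥ 2; CP rank is at least every unfolding rank, so rank(T) ≥ 2. (Unfolding ranks only ever bound the CP rank from below — rank(T) can be strictly larger than all of them — so the matching upper bound has to come from an explicit 2-term decomposition.)
Upper bound — finding two terms. Every mode-1 slice of T is a multiple of one matrix: T[i,:,:] = a[i]·M with a = [0, 1] and M = [[14, -10], [-20, 12]] (rows indexed by j, columns by k). So it suffices to write M as a sum of two rank-1 matrices.
Splitting M by its rows (j = 0, 1), M = [1, 0][14, -10]ᵀ + [0, 1][-20, 12]ᵀ.
Hence T = [0, 1] ⊗ [1, 0] ⊗ [14, -10] + [0, 1] ⊗ [0, 1] ⊗ [-20, 12], so rank(T) ≤ 2.
These bounds meet, so rank(T) = 2.
Check entry T[0,0,1] = 0: (0)·(1)·(-10) + (0)·(0)·(12) = 0.

2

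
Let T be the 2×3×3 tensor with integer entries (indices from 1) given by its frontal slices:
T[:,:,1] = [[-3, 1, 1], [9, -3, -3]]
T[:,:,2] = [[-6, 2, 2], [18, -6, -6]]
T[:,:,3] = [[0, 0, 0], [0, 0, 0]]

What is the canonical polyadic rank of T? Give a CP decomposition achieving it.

Lower bound: T ≠ 0 (e.g. T[1,1,1] = -3), so rank(T) ≥ 1.
Upper bound: if T = a ⊗ b ⊗ c then every fibre of T is a multiple of the corresponding factor, so read the factors off the fibres through the nonzero entry T[1,1,1] = -3.
The mode-1 fibre T[:,1,1] = [-3, 9] gives a = [1, -3] (primitive direction); the mode-2 fibre T[1,:,1] = [-3, 1, 1] gives b = [3, -1, -1]; then c[k] = T[1,1,k] / (a[1]·b[1]) = [-3, -6, 0] / 3 = [-1, -2, 0].
Expanding [1, -3] ⊗ [3, -1, -1] ⊗ [-1, -2, 0] reproduces all 18 entries of T, so T = [1, -3] ⊗ [3, -1, -1] ⊗ [-1, -2, 0] and rank(T) ≤ 1.
These bounds meet, so rank(T) = 1.

rank(T) = 1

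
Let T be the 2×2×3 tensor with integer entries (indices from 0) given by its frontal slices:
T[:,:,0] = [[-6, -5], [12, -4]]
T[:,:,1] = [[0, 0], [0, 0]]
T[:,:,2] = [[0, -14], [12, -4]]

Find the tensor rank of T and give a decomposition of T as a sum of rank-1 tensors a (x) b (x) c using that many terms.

rank(T) = 2

Lower bound: in the mode-3 unfolding of T (rows indexed by k, columns by (i,j)) the 2×2 minor on rows k ∈ {0, 2}, columns (i,j) ∈ {(0,0), (0,1)} is det [[-6, -5], [0, -14]] = 84 ≠ 0, so that unfolding has rank ≥ 2 and hence rank(T) ≥ 2 (CP rank is at least every unfolding rank, though it can be larger).
Upper bound: with S_k = T[:,:,k], the two rank-1 terms a₁b₁ᵀ, a₂b₂ᵀ are the rank-1 members of the pencil x·S₀ + y·S₂.
det(x·S₀ + y·S₂) is 84·x² + 252·xy + 168·y² = 84·(x + 2·y)(x + y), vanishing at (x:y) = (2:-1) and (1:-1).
M₁ = 2·S₀ − S₂ = [[-12, 4], [12, -4]] = (-4)·(1, -1)(3, -1)ᵀ and M₂ = S₀ − S₂ = [[-6, 9], [0, 0]] = (-3)·(1, 0)(2, -3)ᵀ, so take a₁ = (1, -1), b₁ = (3, -1), a₂ = (1, 0), b₂ = (2, -3).
Each slice is an integer combination of E₁ = a₁b₁ᵀ and E₂ = a₂b₂ᵀ: S₀ = −4·E₁ + 3·E₂, S₁ = 0, S₂ = −4·E₁ + 6·E₂; reading off coefficients, c₁ = (-4, 0, -4) and c₂ = (3, 0, 6).
Hence T = (1, -1) (x) (3, -1) (x) (-4, 0, -4) + (1, 0) (x) (2, -3) (x) (3, 0, 6), so rank(T) ≤ 2.
These bounds meet, so rank(T) = 2.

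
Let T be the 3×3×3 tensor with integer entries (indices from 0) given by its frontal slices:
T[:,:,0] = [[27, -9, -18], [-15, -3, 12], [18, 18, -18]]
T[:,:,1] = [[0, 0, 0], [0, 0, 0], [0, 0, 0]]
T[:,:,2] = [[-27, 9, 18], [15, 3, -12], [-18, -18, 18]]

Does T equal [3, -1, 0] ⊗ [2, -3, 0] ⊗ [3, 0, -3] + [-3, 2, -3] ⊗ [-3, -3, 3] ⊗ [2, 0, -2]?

Reconstruct entry (0,0,0) from the claimed factors: Σₗ aₗ[0]bₗ[0]cₗ[0] = (3)·(2)·(3) + (-3)·(-3)·(2) = 36, but T[0,0,0] = 27. The claim is false.

No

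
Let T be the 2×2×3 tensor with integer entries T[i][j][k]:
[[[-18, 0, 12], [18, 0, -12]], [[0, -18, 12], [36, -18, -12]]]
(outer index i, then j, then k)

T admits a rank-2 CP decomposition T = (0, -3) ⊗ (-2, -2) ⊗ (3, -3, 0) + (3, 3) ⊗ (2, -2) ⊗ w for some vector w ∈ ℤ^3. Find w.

w = (-3, 0, 2)

Subtract the known terms from T to get the rank-1 residual R = (3, 3) ⊗ (2, -2) ⊗ w, so R[i,j,k] = a[i]·b[j]·w[k]. Pick indices with nonzero a[0]·b[0] = (3)·(2) = 6. Only the fibre through (0,0,·) is needed: R[0,0,:] = T[0,0,:] − Σₗ aₗ[0]bₗ[0]cₗ = [-18, 0, 12] − (0)·(-2)·(3, -3, 0) = [-18, 0, 12]. Then w[k] = R[0,0,k] / 6 for each k, giving w = [-18, 0, 12] / 6 = (-3, 0, 2).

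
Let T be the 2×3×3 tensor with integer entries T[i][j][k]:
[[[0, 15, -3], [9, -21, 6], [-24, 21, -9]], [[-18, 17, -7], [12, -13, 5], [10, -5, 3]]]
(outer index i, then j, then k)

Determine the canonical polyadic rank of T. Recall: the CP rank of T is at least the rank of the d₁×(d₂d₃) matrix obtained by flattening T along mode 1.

Lower bound: the mode-3 unfolding of T (rows indexed by k, columns by (i,j) = (0,0), (0,1), (0,2), (1,0), (1,1), (1,2)) is [[0, 9, -24, -18, 12, 10], [15, -21, 21, 17, -13, -5], [-3, 6, -9, -7, 5, 3]].
There the 2×2 minor on rows k ∈ {0, 1}, columns (i,j) ∈ {(0,0), (0,1)} is det [[0, 9], [15, -21]] = -135 ≠ 0, so this unfolding has rank ≥ 2; CP rank is at least every unfolding rank, so rank(T) ≥ 2. (This is only a lower bound: in general the CP rank may exceed every unfolding rank, so we still need to exhibit 2 rank-1 terms summing to T.)
Upper bound — finding two terms. Write S_k = T[:,:,k] for the frontal slices: S₀ = [[0, 9, -24], [-18, 12, 10]], S₁ = [[15, -21, 21], [17, -13, -5]], S₂ = [[-3, 6, -9], [-7, 5, 3]].
If T = a₁ ⊗ b₁ ⊗ c₁ + a₂ ⊗ b₂ ⊗ c₂ then each S_k = c₁[k]·a₁b₁ᵀ + c₂[k]·a₂b₂ᵀ. S₀ and S₁ are linearly independent, so a₁b₁ᵀ and a₂b₂ᵀ must span the same plane of matrices: they are the rank-1 matrices of the form x·S₀ + y·S₁.
The 2×2 minor of x·S₀ + y·S₁ on rows {0,1}, columns {0,1} is 162·x² − 351·xy + 162·y² = 27·(2·x − 3·y)(3·x − 2·y), vanishing at (x:y) = (3:2) and (2:3).
M₁ = 3·S₀ + 2·S₁ = [[30, -15, -30], [-20, 10, 20]] = 5·(3, -2)(2, -1, -2)ᵀ and M₂ = 2·S₀ + 3·S₁ = [[45, -45, 15], [15, -15, 5]] = 5·(3, 1)(3, -3, 1)ᵀ, so take a₁ = (3, -2), b₁ = (2, -1, -2), a₂ = (3, 1), b₂ = (3, -3, 1).
Each slice is an integer combination of E₁ = a₁b₁ᵀ and E₂ = a₂b₂ᵀ: S₀ = 3·E₁ − 2·E₂, S₁ = −2·E₁ + 3·E₂, S₂ = E₁ − E₂; reading off coefficients, c₁ = (3, -2, 1) and c₂ = (-2, 3, -1).
Hence T = (3, -2) ⊗ (2, -1, -2) ⊗ (3, -2, 1) + (3, 1) ⊗ (3, -3, 1) ⊗ (-2, 3, -1), so rank(T) ≤ 2.
These bounds meet, so rank(T) = 2.

2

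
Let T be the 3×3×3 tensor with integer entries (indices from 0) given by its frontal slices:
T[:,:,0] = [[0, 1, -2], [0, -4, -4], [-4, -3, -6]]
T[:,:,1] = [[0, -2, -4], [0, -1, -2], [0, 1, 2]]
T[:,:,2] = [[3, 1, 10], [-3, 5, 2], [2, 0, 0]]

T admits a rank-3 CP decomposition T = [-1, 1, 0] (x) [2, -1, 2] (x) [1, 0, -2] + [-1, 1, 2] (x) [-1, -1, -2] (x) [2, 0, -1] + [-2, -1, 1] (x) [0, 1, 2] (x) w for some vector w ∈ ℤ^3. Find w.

Subtract the known terms from T to get the rank-1 residual R = [-2, -1, 1] (x) [0, 1, 2] (x) w, so R[i,j,k] = a[i]·b[j]·w[k]. Pick indices with nonzero a[0]·b[1] = (-2)·(1) = -2. Only the fibre through (0,1,·) is needed: R[0,1,:] = T[0,1,:] − Σₗ aₗ[0]bₗ[1]cₗ = [1, -2, 1] − (-1)·(-1)·[1, 0, -2] − (-1)·(-1)·[2, 0, -1] = [-2, -2, 4]. Then w[k] = R[0,1,k] / -2 for each k, giving w = [-2, -2, 4] / -2 = [1, 1, -2].

w = [1, 1, -2]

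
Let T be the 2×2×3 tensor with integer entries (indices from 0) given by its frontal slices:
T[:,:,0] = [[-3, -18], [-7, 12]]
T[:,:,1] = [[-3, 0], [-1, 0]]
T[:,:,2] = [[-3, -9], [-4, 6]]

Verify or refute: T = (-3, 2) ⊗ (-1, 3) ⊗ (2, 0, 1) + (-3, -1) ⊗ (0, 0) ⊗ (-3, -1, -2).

No

Reconstruct entry (0,0,0) from the claimed factors: Σₗ aₗ[0]bₗ[0]cₗ[0] = (-3)·(-1)·(2) + (-3)·(0)·(-3) = 6, but T[0,0,0] = -3. The claim is false.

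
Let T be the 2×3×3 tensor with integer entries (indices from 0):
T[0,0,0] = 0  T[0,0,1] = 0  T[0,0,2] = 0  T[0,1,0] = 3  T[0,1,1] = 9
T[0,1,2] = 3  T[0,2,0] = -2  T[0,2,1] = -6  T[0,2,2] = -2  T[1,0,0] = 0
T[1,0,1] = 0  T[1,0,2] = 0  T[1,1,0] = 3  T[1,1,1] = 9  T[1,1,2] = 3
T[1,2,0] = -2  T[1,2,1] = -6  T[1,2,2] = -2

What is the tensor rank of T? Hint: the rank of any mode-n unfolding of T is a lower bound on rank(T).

Lower bound: T ≠ 0 (e.g. T[0,1,0] = 3), so rank(T) ≥ 1.
Upper bound: if T = a ⊗ b ⊗ c then every fibre of T is a multiple of the corresponding factor, so read the factors off the fibres through the nonzero entry T[0,1,0] = 3.
The mode-1 fibre T[:,1,0] = [3, 3] gives a = [1, 1] (primitive direction); the mode-2 fibre T[0,:,0] = [0, 3, -2] gives b = [0, 3, -2]; then c[k] = T[0,1,k] / (a[0]·b[1]) = [3, 9, 3] / 3 = [1, 3, 1].
Expanding [1, 1] ⊗ [0, 3, -2] ⊗ [1, 3, 1] reproduces all 18 entries of T, so T = [1, 1] ⊗ [0, 3, -2] ⊗ [1, 3, 1] and rank(T) ≤ 1.
These bounds meet, so rank(T) = 1.

1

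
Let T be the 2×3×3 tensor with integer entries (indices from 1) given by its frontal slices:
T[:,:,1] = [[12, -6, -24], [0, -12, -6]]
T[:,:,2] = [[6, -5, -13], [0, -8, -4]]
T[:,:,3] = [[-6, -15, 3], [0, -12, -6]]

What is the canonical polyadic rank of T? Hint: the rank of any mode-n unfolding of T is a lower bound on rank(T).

2

Lower bound: in the mode-1 unfolding of T (rows indexed by i, columns by (j,k)) the 2×2 minor on rows i ∈ {1, 2}, columns (j,k) ∈ {(1,1), (2,1)} is det [[12, -6], [0, -12]] = -144 ≠ 0, so that unfolding has rank ≥ 2 and hence rank(T) ≥ 2 (CP rank is at least every unfolding rank, though it can be larger).
Upper bound: with S_k = T[:,:,k], the two rank-1 terms a₁b₁ᵀ, a₂b₂ᵀ are the rank-1 members of the pencil x·S₁ + y·S₂.
The 2×2 minor of x·S₁ + y·S₂ on rows {1,2}, columns {1,2} is −144·x² − 168·xy − 48·y² = (-24)·(3·x + 2·y)(2·x + y), vanishing at (x:y) = (2:-3) and (1:-2).
M₁ = 2·S₁ − 3·S₂ = [[6, 3, -9], [0, 0, 0]] = 3·[1, 0][2, 1, -3]ᵀ and M₂ = S₁ − 2·S₂ = [[0, 4, 2], [0, 4, 2]] = 2·[1, 1][0, 2, 1]ᵀ, so take a₁ = [1, 0], b₁ = [2, 1, -3], a₂ = [1, 1], b₂ = [0, 2, 1].
Each slice is an integer combination of E₁ = a₁b₁ᵀ and E₂ = a₂b₂ᵀ: S₁ = 6·E₁ − 6·E₂, S₂ = 3·E₁ − 4·E₂, S₃ = −3·E₁ − 6·E₂; reading off coefficients, c₁ = [6, 3, -3] and c₂ = [-6, -4, -6].
Hence T = [1, 0] ⊗ [2, 1, -3] ⊗ [6, 3, -3] + [1, 1] ⊗ [0, 2, 1] ⊗ [-6, -4, -6], so rank(T) ≤ 2.
These bounds meet, so rank(T) = 2.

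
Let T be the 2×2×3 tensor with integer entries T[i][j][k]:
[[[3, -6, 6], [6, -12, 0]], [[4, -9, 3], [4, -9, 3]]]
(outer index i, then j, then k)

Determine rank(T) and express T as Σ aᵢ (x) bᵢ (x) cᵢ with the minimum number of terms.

Lower bound: the mode-3 unfolding of T (rows indexed by k, columns by (i,j) = (0,0), (0,1), (1,0), (1,1)) is [[3, 6, 4, 4], [-6, -12, -9, -9], [6, 0, 3, 3]].
There the 3×3 minor on rows k ∈ {0, 1, 2}, columns (i,j) ∈ {(0,0), (0,1), (1,0)} is det [[3, 6, 4], [-6, -12, -9], [6, 0, 3]] = -36 ≠ 0, so this unfolding has rank ≥ 3; CP rank is at least every unfolding rank, so rank(T) ≥ 3. (This is only a lower bound: in general the CP rank may exceed every unfolding rank, so we still need to exhibit 3 rank-1 terms summing to T.)
Upper bound: T is a sum of 3 rank-1 terms, T = [0, 1] (x) [1, 1] (x) [0, -1, -1] + [1, 0] (x) [1, -2] (x) [-1, 2, 2] + [1, 1] (x) [1, 1] (x) [4, -8, 4] (one valid choice — decompositions are not unique — normalised so each a, b is primitive with positive first nonzero entry; check it by expanding all entries), so rank(T) ≤ 3.
These bounds meet, so rank(T) = 3.

rank(T) = 3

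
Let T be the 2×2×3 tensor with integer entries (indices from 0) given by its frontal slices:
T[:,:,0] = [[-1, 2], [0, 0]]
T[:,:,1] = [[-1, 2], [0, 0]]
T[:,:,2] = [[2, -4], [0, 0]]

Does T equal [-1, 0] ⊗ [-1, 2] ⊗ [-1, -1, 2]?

Reconstruct entrywise from the claimed factors. For example, T[0,0,2] = 2 and Σₗ aₗ[0]bₗ[0]cₗ[2] = (-1)·(-1)·(2) = 2; checking all 12 entries, every one matches. The claim holds.

Yes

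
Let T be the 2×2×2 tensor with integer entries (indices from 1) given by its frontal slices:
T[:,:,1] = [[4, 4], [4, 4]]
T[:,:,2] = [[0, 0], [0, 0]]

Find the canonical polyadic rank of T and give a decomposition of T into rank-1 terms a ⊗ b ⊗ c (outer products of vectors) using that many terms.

rank(T) = 1

Lower bound: T ≠ 0 (e.g. T[1,1,1] = 4), so rank(T) ≥ 1.
Upper bound: the mode-1 fibre T[:,1,1] = [4, 4] gives a = [1, 1] (primitive direction); the mode-2 fibre T[1,:,1] = [4, 4] gives b = [1, 1]; then c[k] = T[1,1,k] / (a[1]·b[1]) = [4, 0] / 1 = [4, 0].
Expanding [1, 1] ⊗ [1, 1] ⊗ [4, 0] reproduces all 8 entries of T, so T = [1, 1] ⊗ [1, 1] ⊗ [4, 0] and rank(T) ≤ 1.
These bounds meet, so rank(T) = 1.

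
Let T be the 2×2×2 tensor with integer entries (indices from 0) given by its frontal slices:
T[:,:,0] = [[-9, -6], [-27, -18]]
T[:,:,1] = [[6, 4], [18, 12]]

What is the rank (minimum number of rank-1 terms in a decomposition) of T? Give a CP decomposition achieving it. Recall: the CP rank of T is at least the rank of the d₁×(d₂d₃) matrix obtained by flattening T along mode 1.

Lower bound: T ≠ 0 (e.g. T[0,0,0] = -9), so rank(T) ≥ 1.
Upper bound: if T = a ⊗ b ⊗ c then every fibre of T is a multiple of the corresponding factor, so read the factors off the fibres through the nonzero entry T[0,0,0] = -9.
The mode-1 fibre T[:,0,0] = [-9, -27] gives a = [1, 3] (primitive direction); the mode-2 fibre T[0,:,0] = [-9, -6] gives b = [3, 2]; then c[k] = T[0,0,k] / (a[0]·b[0]) = [-9, 6] / 3 = [-3, 2].
Expanding [1, 3] ⊗ [3, 2] ⊗ [-3, 2] reproduces all 8 entries of T, so T = [1, 3] ⊗ [3, 2] ⊗ [-3, 2] and rank(T) ≤ 1.
These bounds meet, so rank(T) = 1.

rank(T) = 1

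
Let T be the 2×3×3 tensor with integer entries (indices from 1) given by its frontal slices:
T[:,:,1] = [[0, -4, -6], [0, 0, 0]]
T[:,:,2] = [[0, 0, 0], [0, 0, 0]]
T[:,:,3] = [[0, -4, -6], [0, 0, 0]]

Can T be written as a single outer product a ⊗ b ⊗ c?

Yes

The mode-1 fibre T[:,2,1] = [-4, 0] gives a = [1, 0] (primitive direction); the mode-2 fibre T[1,:,1] = [0, -4, -6] gives b = [0, 2, 3]; then c[k] = T[1,2,k] / (a[1]·b[2]) = [-4, 0, -4] / 2 = [-2, 0, -2].
Expanding [1, 0] ⊗ [0, 2, 3] ⊗ [-2, 0, -2] reproduces all 18 entries of T, so T = [1, 0] ⊗ [0, 2, 3] ⊗ [-2, 0, -2] and rank(T) ≤ 1.
Equivalently every frontal slice T[:,:,k] is c[k] times the rank-1 matrix [1, 0] ⊗ [0, 2, 3]. So T has rank 1 (it is nonzero).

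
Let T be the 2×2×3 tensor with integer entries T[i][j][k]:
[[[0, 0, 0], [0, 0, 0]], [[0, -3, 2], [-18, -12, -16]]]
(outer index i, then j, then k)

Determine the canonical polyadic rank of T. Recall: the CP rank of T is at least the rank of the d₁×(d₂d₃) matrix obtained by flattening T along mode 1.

Lower bound: the mode-2 unfolding of T (rows indexed by j, columns by (i,k) = (0,0), (0,1), (0,2), (1,0), (1,1), (1,2)) is [[0, 0, 0, 0, -3, 2], [0, 0, 0, -18, -12, -16]].
There the 2×2 minor on rows j ∈ {0, 1}, columns (i,k) ∈ {(1,0), (1,1)} is det [[0, -3], [-18, -12]] = -54 ≠ 0, so this unfolding has rank ≥ 2; CP rank is at least every unfolding rank, so rank(T) ≥ 2. (This is only a lower bound: in general the CP rank may exceed every unfolding rank, so we still need to exhibit 2 rank-1 terms summing to T.)
Upper bound — finding two terms. Every mode-1 slice of T is a multiple of one matrix: T[i,:,:] = a[i]·M with a = [0, 1] and M = [[0, -3, 2], [-18, -12, -16]] (rows indexed by j, columns by k). So it suffices to write M as a sum of two rank-1 matrices.
Splitting M by its rows (j = 0, 1), M = [1, 0][0, -3, 2]ᵀ + [0, 1][-18, -12, -16]ᵀ.
Hence T = [0, 1] ⊗ [1, 0] ⊗ [0, -3, 2] + [0, 1] ⊗ [0, 1] ⊗ [-18, -12, -16], so rank(T) ≤ 2.
These bounds meet, so rank(T) = 2.

2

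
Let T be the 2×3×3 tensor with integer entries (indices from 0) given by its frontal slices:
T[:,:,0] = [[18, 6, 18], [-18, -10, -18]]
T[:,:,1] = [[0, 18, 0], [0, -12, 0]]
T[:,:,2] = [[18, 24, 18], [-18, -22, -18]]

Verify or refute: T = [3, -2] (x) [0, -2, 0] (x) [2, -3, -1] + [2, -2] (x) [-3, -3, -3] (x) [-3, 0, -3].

Reconstruct entrywise from the claimed factors. For example, T[1,1,2] = -22 and Σₗ aₗ[1]bₗ[1]cₗ[2] = (-2)·(-2)·(-1) + (-2)·(-3)·(-3) = -22; checking all 18 entries, every one matches. The claim holds.

Yes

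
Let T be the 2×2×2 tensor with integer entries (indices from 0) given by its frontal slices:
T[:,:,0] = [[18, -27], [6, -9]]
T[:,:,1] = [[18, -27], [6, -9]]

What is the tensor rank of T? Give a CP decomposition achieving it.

rank(T) = 1

Lower bound: T ≠ 0 (e.g. T[0,0,0] = 18), so rank(T) ≥ 1.
Upper bound: the mode-1 fibre T[:,0,0] = [18, 6] gives a = (3, 1) (primitive direction); the mode-2 fibre T[0,:,0] = [18, -27] gives b = (2, -3); then c[k] = T[0,0,k] / (a[0]·b[0]) = [18, 18] / 6 = (3, 3).
Expanding (3, 1) ⊗ (2, -3) ⊗ (3, 3) reproduces all 8 entries of T, so T = (3, 1) ⊗ (2, -3) ⊗ (3, 3) and rank(T) ≤ 1.
These bounds meet, so rank(T) = 1.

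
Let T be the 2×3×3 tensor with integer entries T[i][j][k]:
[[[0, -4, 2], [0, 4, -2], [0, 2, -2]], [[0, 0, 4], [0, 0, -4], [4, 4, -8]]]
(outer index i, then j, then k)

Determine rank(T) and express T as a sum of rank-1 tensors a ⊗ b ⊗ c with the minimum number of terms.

rank(T) = 3

Lower bound: the mode-3 unfolding of T (rows indexed by k, columns by (i,j) = (0,0), (0,1), (0,2), (1,0), (1,1), (1,2)) is [[0, 0, 0, 0, 0, 4], [-4, 4, 2, 0, 0, 4], [2, -2, -2, 4, -4, -8]].
There the 3×3 minor on rows k ∈ {0, 1, 2}, columns (i,j) ∈ {(0,0), (0,2), (1,2)} is det [[0, 0, 4], [-4, 2, 4], [2, -2, -8]] = 16 ≠ 0, so this unfolding has rank ≥ 3; CP rank is at least every unfolding rank, so rank(T) ≥ 3. (Flattening ranks never certify an upper bound on CP rank; for that we must actually write T with 3 rank-1 terms.)
Upper bound: T is a sum of 3 rank-1 terms, T = [0, 1] ⊗ [0, 0, 1] ⊗ [4, 4, -4] + [1, 0] ⊗ [2, -2, -1] ⊗ [0, -2, 0] + [1, 2] ⊗ [1, -1, -1] ⊗ [0, 0, 2] (one valid choice — decompositions are not unique — normalised so each a, b is primitive with positive first nonzero entry; check it by expanding all entries), so rank(T) ≤ 3.
These bounds meet, so rank(T) = 3.
Check entry T[0,0,1] = -4: (0)·(0)·(4) + (1)·(2)·(-2) + (1)·(1)·(0) = -4.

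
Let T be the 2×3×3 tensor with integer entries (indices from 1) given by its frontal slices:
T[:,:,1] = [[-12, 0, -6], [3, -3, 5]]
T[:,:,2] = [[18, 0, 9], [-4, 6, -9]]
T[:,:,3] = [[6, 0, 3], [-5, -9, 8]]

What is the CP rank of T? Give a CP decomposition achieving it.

Lower bound: the mode-2 unfolding of T (rows indexed by j, columns by (i,k) = (1,1), (1,2), (1,3), (2,1), (2,2), (2,3)) is [[-12, 18, 6, 3, -4, -5], [0, 0, 0, -3, 6, -9], [-6, 9, 3, 5, -9, 8]].
There the 2×2 minor on rows j ∈ {1, 2}, columns (i,k) ∈ {(1,1), (2,1)} is det [[-12, 3], [0, -3]] = 36 ≠ 0, so this unfolding has rank ≥ 2; CP rank is at least every unfolding rank, so rank(T) ≥ 2. (Flattening ranks never certify an upper bound on CP rank; for that we must actually write T with 2 rank-1 terms.)
Upper bound — finding two terms. Write S_k = T[:,:,k] for the frontal slices: S₁ = [[-12, 0, -6], [3, -3, 5]], S₂ = [[18, 0, 9], [-4, 6, -9]], S₃ = [[6, 0, 3], [-5, -9, 8]].
If T = a₁ ⊗ b₁ ⊗ c₁ + a₂ ⊗ b₂ ⊗ c₂ then each S_k = c₁[k]·a₁b₁ᵀ + c₂[k]·a₂b₂ᵀ. S₁ and S₂ are linearly independent, so a₁b₁ᵀ and a₂b₂ᵀ must span the same plane of matrices: they are the rank-1 matrices of the form x·S₁ + y·S₂.
The 2×2 minor of x·S₁ + y·S₂ on rows {1,2}, columns {1,2} is 36·x² − 126·xy + 108·y² = 18·(2·x − 3·y)(x − 2·y), vanishing at (x:y) = (3:2) and (2:1).
M₁ = 3·S₁ + 2·S₂ = [[0, 0, 0], [1, 3, -3]] = (0, 1)(1, 3, -3)ᵀ and M₂ = 2·S₁ + S₂ = [[-6, 0, -3], [2, 0, 1]] = −(3, -1)(2, 0, 1)ᵀ, so take a₁ = (0, 1), b₁ = (1, 3, -3), a₂ = (3, -1), b₂ = (2, 0, 1).
Each slice is an integer combination of E₁ = a₁b₁ᵀ and E₂ = a₂b₂ᵀ: S₁ = −E₁ − 2·E₂, S₂ = 2·E₁ + 3·E₂, S₃ = −3·E₁ + E₂; reading off coefficients, c₁ = (-1, 2, -3) and c₂ = (-2, 3, 1).
Hence T = (0, 1) ⊗ (1, 3, -3) ⊗ (-1, 2, -3) + (3, -1) ⊗ (2, 0, 1) ⊗ (-2, 3, 1), so rank(T) ≤ 2.
These bounds meet, so rank(T) = 2.

rank(T) = 2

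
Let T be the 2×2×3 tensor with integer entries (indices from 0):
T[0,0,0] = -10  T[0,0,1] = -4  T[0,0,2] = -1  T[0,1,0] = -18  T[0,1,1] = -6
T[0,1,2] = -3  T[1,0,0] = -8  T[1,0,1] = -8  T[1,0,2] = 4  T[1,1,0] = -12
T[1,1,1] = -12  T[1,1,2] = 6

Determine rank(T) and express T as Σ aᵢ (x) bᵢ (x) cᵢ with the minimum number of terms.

Lower bound: the mode-2 unfolding of T (rows indexed by j, columns by (i,k) = (0,0), (0,1), (0,2), (1,0), (1,1), (1,2)) is [[-10, -4, -1, -8, -8, 4], [-18, -6, -3, -12, -12, 6]].
There the 2×2 minor on rows j ∈ {0, 1}, columns (i,k) ∈ {(0,0), (0,1)} is det [[-10, -4], [-18, -6]] = -12 ≠ 0, so this unfolding has rank ≥ 2; CP rank is at least every unfolding rank, so rank(T) ≥ 2. (Unfolding ranks only ever bound the CP rank from below — rank(T) can be strictly larger than all of them — so the matching upper bound has to come from an explicit 2-term decomposition.)
Upper bound — finding two terms. Write S_k = T[:,:,k] for the frontal slices: S₀ = [[-10, -18], [-8, -12]], S₁ = [[-4, -6], [-8, -12]], S₂ = [[-1, -3], [4, 6]].
If T = a₁ (x) b₁ (x) c₁ + a₂ (x) b₂ (x) c₂ then each S_k = c₁[k]·a₁b₁ᵀ + c₂[k]·a₂b₂ᵀ. S₀ and S₁ are linearly independent, so a₁b₁ᵀ and a₂b₂ᵀ must span the same plane of matrices: they are the rank-1 matrices of the form x·S₀ + y·S₁.
det(x·S₀ + y·S₁) is −24·x² − 24·xy = (-24)·(x + y)(x), vanishing at (x:y) = (1:-1) and (0:1).
M₁ = S₀ − S₁ = [[-6, -12], [0, 0]] = (-6)·[1, 0][1, 2]ᵀ and M₂ = S₁ = [[-4, -6], [-8, -12]] = (-2)·[1, 2][2, 3]ᵀ, so take a₁ = [1, 0], b₁ = [1, 2], a₂ = [1, 2], b₂ = [2, 3].
Each slice is an integer combination of E₁ = a₁b₁ᵀ and E₂ = a₂b₂ᵀ: S₀ = −6·E₁ − 2·E₂, S₁ = −2·E₂, S₂ = −3·E₁ + E₂; reading off coefficients, c₁ = [-6, 0, -3] and c₂ = [-2, -2, 1].
Hence T = [1, 0] (x) [1, 2] (x) [-6, 0, -3] + [1, 2] (x) [2, 3] (x) [-2, -2, 1], so rank(T) ≤ 2.
These bounds meet, so rank(T) = 2.
Check entry T[0,0,0] = -10: (1)·(1)·(-6) + (1)·(2)·(-2) = -10.

rank(T) = 2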